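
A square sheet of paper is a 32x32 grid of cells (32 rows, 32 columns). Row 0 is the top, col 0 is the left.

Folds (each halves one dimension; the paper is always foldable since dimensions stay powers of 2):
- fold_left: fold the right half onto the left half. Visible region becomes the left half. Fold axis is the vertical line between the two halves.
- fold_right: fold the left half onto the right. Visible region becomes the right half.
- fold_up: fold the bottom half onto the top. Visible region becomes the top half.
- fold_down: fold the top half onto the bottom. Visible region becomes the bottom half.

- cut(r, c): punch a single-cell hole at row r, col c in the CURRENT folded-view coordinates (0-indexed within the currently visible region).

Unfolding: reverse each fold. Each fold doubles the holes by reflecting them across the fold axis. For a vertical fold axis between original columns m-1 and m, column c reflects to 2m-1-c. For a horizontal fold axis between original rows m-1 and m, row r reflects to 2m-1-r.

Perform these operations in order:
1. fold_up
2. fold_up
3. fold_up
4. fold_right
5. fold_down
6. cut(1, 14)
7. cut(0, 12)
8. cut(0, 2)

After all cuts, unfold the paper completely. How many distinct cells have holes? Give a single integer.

Op 1 fold_up: fold axis h@16; visible region now rows[0,16) x cols[0,32) = 16x32
Op 2 fold_up: fold axis h@8; visible region now rows[0,8) x cols[0,32) = 8x32
Op 3 fold_up: fold axis h@4; visible region now rows[0,4) x cols[0,32) = 4x32
Op 4 fold_right: fold axis v@16; visible region now rows[0,4) x cols[16,32) = 4x16
Op 5 fold_down: fold axis h@2; visible region now rows[2,4) x cols[16,32) = 2x16
Op 6 cut(1, 14): punch at orig (3,30); cuts so far [(3, 30)]; region rows[2,4) x cols[16,32) = 2x16
Op 7 cut(0, 12): punch at orig (2,28); cuts so far [(2, 28), (3, 30)]; region rows[2,4) x cols[16,32) = 2x16
Op 8 cut(0, 2): punch at orig (2,18); cuts so far [(2, 18), (2, 28), (3, 30)]; region rows[2,4) x cols[16,32) = 2x16
Unfold 1 (reflect across h@2): 6 holes -> [(0, 30), (1, 18), (1, 28), (2, 18), (2, 28), (3, 30)]
Unfold 2 (reflect across v@16): 12 holes -> [(0, 1), (0, 30), (1, 3), (1, 13), (1, 18), (1, 28), (2, 3), (2, 13), (2, 18), (2, 28), (3, 1), (3, 30)]
Unfold 3 (reflect across h@4): 24 holes -> [(0, 1), (0, 30), (1, 3), (1, 13), (1, 18), (1, 28), (2, 3), (2, 13), (2, 18), (2, 28), (3, 1), (3, 30), (4, 1), (4, 30), (5, 3), (5, 13), (5, 18), (5, 28), (6, 3), (6, 13), (6, 18), (6, 28), (7, 1), (7, 30)]
Unfold 4 (reflect across h@8): 48 holes -> [(0, 1), (0, 30), (1, 3), (1, 13), (1, 18), (1, 28), (2, 3), (2, 13), (2, 18), (2, 28), (3, 1), (3, 30), (4, 1), (4, 30), (5, 3), (5, 13), (5, 18), (5, 28), (6, 3), (6, 13), (6, 18), (6, 28), (7, 1), (7, 30), (8, 1), (8, 30), (9, 3), (9, 13), (9, 18), (9, 28), (10, 3), (10, 13), (10, 18), (10, 28), (11, 1), (11, 30), (12, 1), (12, 30), (13, 3), (13, 13), (13, 18), (13, 28), (14, 3), (14, 13), (14, 18), (14, 28), (15, 1), (15, 30)]
Unfold 5 (reflect across h@16): 96 holes -> [(0, 1), (0, 30), (1, 3), (1, 13), (1, 18), (1, 28), (2, 3), (2, 13), (2, 18), (2, 28), (3, 1), (3, 30), (4, 1), (4, 30), (5, 3), (5, 13), (5, 18), (5, 28), (6, 3), (6, 13), (6, 18), (6, 28), (7, 1), (7, 30), (8, 1), (8, 30), (9, 3), (9, 13), (9, 18), (9, 28), (10, 3), (10, 13), (10, 18), (10, 28), (11, 1), (11, 30), (12, 1), (12, 30), (13, 3), (13, 13), (13, 18), (13, 28), (14, 3), (14, 13), (14, 18), (14, 28), (15, 1), (15, 30), (16, 1), (16, 30), (17, 3), (17, 13), (17, 18), (17, 28), (18, 3), (18, 13), (18, 18), (18, 28), (19, 1), (19, 30), (20, 1), (20, 30), (21, 3), (21, 13), (21, 18), (21, 28), (22, 3), (22, 13), (22, 18), (22, 28), (23, 1), (23, 30), (24, 1), (24, 30), (25, 3), (25, 13), (25, 18), (25, 28), (26, 3), (26, 13), (26, 18), (26, 28), (27, 1), (27, 30), (28, 1), (28, 30), (29, 3), (29, 13), (29, 18), (29, 28), (30, 3), (30, 13), (30, 18), (30, 28), (31, 1), (31, 30)]

Answer: 96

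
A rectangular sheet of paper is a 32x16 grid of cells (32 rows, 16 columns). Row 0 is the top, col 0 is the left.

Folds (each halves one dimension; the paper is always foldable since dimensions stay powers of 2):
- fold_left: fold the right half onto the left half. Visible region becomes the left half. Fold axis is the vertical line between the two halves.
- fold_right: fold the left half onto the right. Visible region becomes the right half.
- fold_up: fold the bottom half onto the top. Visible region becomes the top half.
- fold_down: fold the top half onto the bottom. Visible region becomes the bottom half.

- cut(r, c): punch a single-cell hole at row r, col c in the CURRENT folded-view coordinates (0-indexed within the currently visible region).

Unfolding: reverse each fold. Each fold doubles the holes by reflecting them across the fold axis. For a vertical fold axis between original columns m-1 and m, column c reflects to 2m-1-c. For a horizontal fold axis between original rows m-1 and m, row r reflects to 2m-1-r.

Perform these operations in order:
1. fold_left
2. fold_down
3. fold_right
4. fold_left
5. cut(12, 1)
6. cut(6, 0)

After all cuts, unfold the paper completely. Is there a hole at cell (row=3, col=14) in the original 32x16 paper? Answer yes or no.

Op 1 fold_left: fold axis v@8; visible region now rows[0,32) x cols[0,8) = 32x8
Op 2 fold_down: fold axis h@16; visible region now rows[16,32) x cols[0,8) = 16x8
Op 3 fold_right: fold axis v@4; visible region now rows[16,32) x cols[4,8) = 16x4
Op 4 fold_left: fold axis v@6; visible region now rows[16,32) x cols[4,6) = 16x2
Op 5 cut(12, 1): punch at orig (28,5); cuts so far [(28, 5)]; region rows[16,32) x cols[4,6) = 16x2
Op 6 cut(6, 0): punch at orig (22,4); cuts so far [(22, 4), (28, 5)]; region rows[16,32) x cols[4,6) = 16x2
Unfold 1 (reflect across v@6): 4 holes -> [(22, 4), (22, 7), (28, 5), (28, 6)]
Unfold 2 (reflect across v@4): 8 holes -> [(22, 0), (22, 3), (22, 4), (22, 7), (28, 1), (28, 2), (28, 5), (28, 6)]
Unfold 3 (reflect across h@16): 16 holes -> [(3, 1), (3, 2), (3, 5), (3, 6), (9, 0), (9, 3), (9, 4), (9, 7), (22, 0), (22, 3), (22, 4), (22, 7), (28, 1), (28, 2), (28, 5), (28, 6)]
Unfold 4 (reflect across v@8): 32 holes -> [(3, 1), (3, 2), (3, 5), (3, 6), (3, 9), (3, 10), (3, 13), (3, 14), (9, 0), (9, 3), (9, 4), (9, 7), (9, 8), (9, 11), (9, 12), (9, 15), (22, 0), (22, 3), (22, 4), (22, 7), (22, 8), (22, 11), (22, 12), (22, 15), (28, 1), (28, 2), (28, 5), (28, 6), (28, 9), (28, 10), (28, 13), (28, 14)]
Holes: [(3, 1), (3, 2), (3, 5), (3, 6), (3, 9), (3, 10), (3, 13), (3, 14), (9, 0), (9, 3), (9, 4), (9, 7), (9, 8), (9, 11), (9, 12), (9, 15), (22, 0), (22, 3), (22, 4), (22, 7), (22, 8), (22, 11), (22, 12), (22, 15), (28, 1), (28, 2), (28, 5), (28, 6), (28, 9), (28, 10), (28, 13), (28, 14)]

Answer: yes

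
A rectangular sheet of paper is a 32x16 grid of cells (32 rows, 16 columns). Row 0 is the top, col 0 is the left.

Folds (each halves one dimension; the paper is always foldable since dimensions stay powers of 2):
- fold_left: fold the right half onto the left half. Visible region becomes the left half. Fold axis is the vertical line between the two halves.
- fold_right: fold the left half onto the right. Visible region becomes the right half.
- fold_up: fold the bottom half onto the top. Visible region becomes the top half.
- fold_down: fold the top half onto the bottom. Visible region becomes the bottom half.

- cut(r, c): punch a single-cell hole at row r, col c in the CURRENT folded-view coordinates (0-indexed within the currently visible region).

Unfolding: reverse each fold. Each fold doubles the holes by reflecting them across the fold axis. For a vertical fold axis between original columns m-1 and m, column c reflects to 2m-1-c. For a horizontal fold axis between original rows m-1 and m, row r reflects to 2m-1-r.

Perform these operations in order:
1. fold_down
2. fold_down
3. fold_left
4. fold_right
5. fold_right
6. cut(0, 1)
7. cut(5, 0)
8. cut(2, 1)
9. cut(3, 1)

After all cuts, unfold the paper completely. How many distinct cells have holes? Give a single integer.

Answer: 128

Derivation:
Op 1 fold_down: fold axis h@16; visible region now rows[16,32) x cols[0,16) = 16x16
Op 2 fold_down: fold axis h@24; visible region now rows[24,32) x cols[0,16) = 8x16
Op 3 fold_left: fold axis v@8; visible region now rows[24,32) x cols[0,8) = 8x8
Op 4 fold_right: fold axis v@4; visible region now rows[24,32) x cols[4,8) = 8x4
Op 5 fold_right: fold axis v@6; visible region now rows[24,32) x cols[6,8) = 8x2
Op 6 cut(0, 1): punch at orig (24,7); cuts so far [(24, 7)]; region rows[24,32) x cols[6,8) = 8x2
Op 7 cut(5, 0): punch at orig (29,6); cuts so far [(24, 7), (29, 6)]; region rows[24,32) x cols[6,8) = 8x2
Op 8 cut(2, 1): punch at orig (26,7); cuts so far [(24, 7), (26, 7), (29, 6)]; region rows[24,32) x cols[6,8) = 8x2
Op 9 cut(3, 1): punch at orig (27,7); cuts so far [(24, 7), (26, 7), (27, 7), (29, 6)]; region rows[24,32) x cols[6,8) = 8x2
Unfold 1 (reflect across v@6): 8 holes -> [(24, 4), (24, 7), (26, 4), (26, 7), (27, 4), (27, 7), (29, 5), (29, 6)]
Unfold 2 (reflect across v@4): 16 holes -> [(24, 0), (24, 3), (24, 4), (24, 7), (26, 0), (26, 3), (26, 4), (26, 7), (27, 0), (27, 3), (27, 4), (27, 7), (29, 1), (29, 2), (29, 5), (29, 6)]
Unfold 3 (reflect across v@8): 32 holes -> [(24, 0), (24, 3), (24, 4), (24, 7), (24, 8), (24, 11), (24, 12), (24, 15), (26, 0), (26, 3), (26, 4), (26, 7), (26, 8), (26, 11), (26, 12), (26, 15), (27, 0), (27, 3), (27, 4), (27, 7), (27, 8), (27, 11), (27, 12), (27, 15), (29, 1), (29, 2), (29, 5), (29, 6), (29, 9), (29, 10), (29, 13), (29, 14)]
Unfold 4 (reflect across h@24): 64 holes -> [(18, 1), (18, 2), (18, 5), (18, 6), (18, 9), (18, 10), (18, 13), (18, 14), (20, 0), (20, 3), (20, 4), (20, 7), (20, 8), (20, 11), (20, 12), (20, 15), (21, 0), (21, 3), (21, 4), (21, 7), (21, 8), (21, 11), (21, 12), (21, 15), (23, 0), (23, 3), (23, 4), (23, 7), (23, 8), (23, 11), (23, 12), (23, 15), (24, 0), (24, 3), (24, 4), (24, 7), (24, 8), (24, 11), (24, 12), (24, 15), (26, 0), (26, 3), (26, 4), (26, 7), (26, 8), (26, 11), (26, 12), (26, 15), (27, 0), (27, 3), (27, 4), (27, 7), (27, 8), (27, 11), (27, 12), (27, 15), (29, 1), (29, 2), (29, 5), (29, 6), (29, 9), (29, 10), (29, 13), (29, 14)]
Unfold 5 (reflect across h@16): 128 holes -> [(2, 1), (2, 2), (2, 5), (2, 6), (2, 9), (2, 10), (2, 13), (2, 14), (4, 0), (4, 3), (4, 4), (4, 7), (4, 8), (4, 11), (4, 12), (4, 15), (5, 0), (5, 3), (5, 4), (5, 7), (5, 8), (5, 11), (5, 12), (5, 15), (7, 0), (7, 3), (7, 4), (7, 7), (7, 8), (7, 11), (7, 12), (7, 15), (8, 0), (8, 3), (8, 4), (8, 7), (8, 8), (8, 11), (8, 12), (8, 15), (10, 0), (10, 3), (10, 4), (10, 7), (10, 8), (10, 11), (10, 12), (10, 15), (11, 0), (11, 3), (11, 4), (11, 7), (11, 8), (11, 11), (11, 12), (11, 15), (13, 1), (13, 2), (13, 5), (13, 6), (13, 9), (13, 10), (13, 13), (13, 14), (18, 1), (18, 2), (18, 5), (18, 6), (18, 9), (18, 10), (18, 13), (18, 14), (20, 0), (20, 3), (20, 4), (20, 7), (20, 8), (20, 11), (20, 12), (20, 15), (21, 0), (21, 3), (21, 4), (21, 7), (21, 8), (21, 11), (21, 12), (21, 15), (23, 0), (23, 3), (23, 4), (23, 7), (23, 8), (23, 11), (23, 12), (23, 15), (24, 0), (24, 3), (24, 4), (24, 7), (24, 8), (24, 11), (24, 12), (24, 15), (26, 0), (26, 3), (26, 4), (26, 7), (26, 8), (26, 11), (26, 12), (26, 15), (27, 0), (27, 3), (27, 4), (27, 7), (27, 8), (27, 11), (27, 12), (27, 15), (29, 1), (29, 2), (29, 5), (29, 6), (29, 9), (29, 10), (29, 13), (29, 14)]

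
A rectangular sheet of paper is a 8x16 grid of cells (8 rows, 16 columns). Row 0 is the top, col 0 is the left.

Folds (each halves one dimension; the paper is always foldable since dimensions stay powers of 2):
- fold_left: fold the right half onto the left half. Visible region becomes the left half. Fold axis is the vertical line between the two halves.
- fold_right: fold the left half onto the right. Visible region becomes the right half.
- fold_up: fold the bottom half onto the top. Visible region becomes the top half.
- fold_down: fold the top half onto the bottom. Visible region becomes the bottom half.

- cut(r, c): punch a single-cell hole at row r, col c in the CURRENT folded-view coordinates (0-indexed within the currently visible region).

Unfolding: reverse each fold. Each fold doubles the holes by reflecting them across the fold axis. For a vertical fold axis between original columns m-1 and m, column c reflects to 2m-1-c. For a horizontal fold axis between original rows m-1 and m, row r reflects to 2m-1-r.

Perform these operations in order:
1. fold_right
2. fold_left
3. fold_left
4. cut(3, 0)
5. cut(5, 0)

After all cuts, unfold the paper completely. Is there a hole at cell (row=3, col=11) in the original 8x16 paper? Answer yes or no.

Answer: yes

Derivation:
Op 1 fold_right: fold axis v@8; visible region now rows[0,8) x cols[8,16) = 8x8
Op 2 fold_left: fold axis v@12; visible region now rows[0,8) x cols[8,12) = 8x4
Op 3 fold_left: fold axis v@10; visible region now rows[0,8) x cols[8,10) = 8x2
Op 4 cut(3, 0): punch at orig (3,8); cuts so far [(3, 8)]; region rows[0,8) x cols[8,10) = 8x2
Op 5 cut(5, 0): punch at orig (5,8); cuts so far [(3, 8), (5, 8)]; region rows[0,8) x cols[8,10) = 8x2
Unfold 1 (reflect across v@10): 4 holes -> [(3, 8), (3, 11), (5, 8), (5, 11)]
Unfold 2 (reflect across v@12): 8 holes -> [(3, 8), (3, 11), (3, 12), (3, 15), (5, 8), (5, 11), (5, 12), (5, 15)]
Unfold 3 (reflect across v@8): 16 holes -> [(3, 0), (3, 3), (3, 4), (3, 7), (3, 8), (3, 11), (3, 12), (3, 15), (5, 0), (5, 3), (5, 4), (5, 7), (5, 8), (5, 11), (5, 12), (5, 15)]
Holes: [(3, 0), (3, 3), (3, 4), (3, 7), (3, 8), (3, 11), (3, 12), (3, 15), (5, 0), (5, 3), (5, 4), (5, 7), (5, 8), (5, 11), (5, 12), (5, 15)]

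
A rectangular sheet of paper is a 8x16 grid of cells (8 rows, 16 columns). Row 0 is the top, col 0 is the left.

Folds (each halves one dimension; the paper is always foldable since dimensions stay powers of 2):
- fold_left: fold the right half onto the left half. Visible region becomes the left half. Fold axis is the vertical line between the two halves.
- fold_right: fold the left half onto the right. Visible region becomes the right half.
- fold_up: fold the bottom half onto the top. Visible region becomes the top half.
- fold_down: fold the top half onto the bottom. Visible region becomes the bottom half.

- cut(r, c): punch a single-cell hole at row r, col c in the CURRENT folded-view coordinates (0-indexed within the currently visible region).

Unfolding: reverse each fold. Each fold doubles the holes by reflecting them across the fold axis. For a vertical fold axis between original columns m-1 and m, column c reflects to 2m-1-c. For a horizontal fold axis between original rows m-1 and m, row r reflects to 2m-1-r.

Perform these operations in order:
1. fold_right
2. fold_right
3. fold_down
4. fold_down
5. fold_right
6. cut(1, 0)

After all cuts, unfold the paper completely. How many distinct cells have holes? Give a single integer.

Op 1 fold_right: fold axis v@8; visible region now rows[0,8) x cols[8,16) = 8x8
Op 2 fold_right: fold axis v@12; visible region now rows[0,8) x cols[12,16) = 8x4
Op 3 fold_down: fold axis h@4; visible region now rows[4,8) x cols[12,16) = 4x4
Op 4 fold_down: fold axis h@6; visible region now rows[6,8) x cols[12,16) = 2x4
Op 5 fold_right: fold axis v@14; visible region now rows[6,8) x cols[14,16) = 2x2
Op 6 cut(1, 0): punch at orig (7,14); cuts so far [(7, 14)]; region rows[6,8) x cols[14,16) = 2x2
Unfold 1 (reflect across v@14): 2 holes -> [(7, 13), (7, 14)]
Unfold 2 (reflect across h@6): 4 holes -> [(4, 13), (4, 14), (7, 13), (7, 14)]
Unfold 3 (reflect across h@4): 8 holes -> [(0, 13), (0, 14), (3, 13), (3, 14), (4, 13), (4, 14), (7, 13), (7, 14)]
Unfold 4 (reflect across v@12): 16 holes -> [(0, 9), (0, 10), (0, 13), (0, 14), (3, 9), (3, 10), (3, 13), (3, 14), (4, 9), (4, 10), (4, 13), (4, 14), (7, 9), (7, 10), (7, 13), (7, 14)]
Unfold 5 (reflect across v@8): 32 holes -> [(0, 1), (0, 2), (0, 5), (0, 6), (0, 9), (0, 10), (0, 13), (0, 14), (3, 1), (3, 2), (3, 5), (3, 6), (3, 9), (3, 10), (3, 13), (3, 14), (4, 1), (4, 2), (4, 5), (4, 6), (4, 9), (4, 10), (4, 13), (4, 14), (7, 1), (7, 2), (7, 5), (7, 6), (7, 9), (7, 10), (7, 13), (7, 14)]

Answer: 32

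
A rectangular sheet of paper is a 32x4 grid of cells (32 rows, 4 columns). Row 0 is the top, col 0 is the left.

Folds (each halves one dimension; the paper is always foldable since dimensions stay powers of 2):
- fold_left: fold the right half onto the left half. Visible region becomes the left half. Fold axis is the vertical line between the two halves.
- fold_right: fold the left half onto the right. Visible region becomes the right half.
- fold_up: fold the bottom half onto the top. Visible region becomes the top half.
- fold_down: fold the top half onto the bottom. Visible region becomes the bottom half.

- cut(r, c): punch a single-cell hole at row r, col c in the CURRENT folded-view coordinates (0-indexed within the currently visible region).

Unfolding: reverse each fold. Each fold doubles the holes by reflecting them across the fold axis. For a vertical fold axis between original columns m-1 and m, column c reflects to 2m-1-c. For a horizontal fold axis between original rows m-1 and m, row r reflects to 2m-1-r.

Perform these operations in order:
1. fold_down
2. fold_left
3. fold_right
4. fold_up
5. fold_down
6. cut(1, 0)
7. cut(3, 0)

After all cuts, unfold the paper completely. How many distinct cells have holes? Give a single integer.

Answer: 64

Derivation:
Op 1 fold_down: fold axis h@16; visible region now rows[16,32) x cols[0,4) = 16x4
Op 2 fold_left: fold axis v@2; visible region now rows[16,32) x cols[0,2) = 16x2
Op 3 fold_right: fold axis v@1; visible region now rows[16,32) x cols[1,2) = 16x1
Op 4 fold_up: fold axis h@24; visible region now rows[16,24) x cols[1,2) = 8x1
Op 5 fold_down: fold axis h@20; visible region now rows[20,24) x cols[1,2) = 4x1
Op 6 cut(1, 0): punch at orig (21,1); cuts so far [(21, 1)]; region rows[20,24) x cols[1,2) = 4x1
Op 7 cut(3, 0): punch at orig (23,1); cuts so far [(21, 1), (23, 1)]; region rows[20,24) x cols[1,2) = 4x1
Unfold 1 (reflect across h@20): 4 holes -> [(16, 1), (18, 1), (21, 1), (23, 1)]
Unfold 2 (reflect across h@24): 8 holes -> [(16, 1), (18, 1), (21, 1), (23, 1), (24, 1), (26, 1), (29, 1), (31, 1)]
Unfold 3 (reflect across v@1): 16 holes -> [(16, 0), (16, 1), (18, 0), (18, 1), (21, 0), (21, 1), (23, 0), (23, 1), (24, 0), (24, 1), (26, 0), (26, 1), (29, 0), (29, 1), (31, 0), (31, 1)]
Unfold 4 (reflect across v@2): 32 holes -> [(16, 0), (16, 1), (16, 2), (16, 3), (18, 0), (18, 1), (18, 2), (18, 3), (21, 0), (21, 1), (21, 2), (21, 3), (23, 0), (23, 1), (23, 2), (23, 3), (24, 0), (24, 1), (24, 2), (24, 3), (26, 0), (26, 1), (26, 2), (26, 3), (29, 0), (29, 1), (29, 2), (29, 3), (31, 0), (31, 1), (31, 2), (31, 3)]
Unfold 5 (reflect across h@16): 64 holes -> [(0, 0), (0, 1), (0, 2), (0, 3), (2, 0), (2, 1), (2, 2), (2, 3), (5, 0), (5, 1), (5, 2), (5, 3), (7, 0), (7, 1), (7, 2), (7, 3), (8, 0), (8, 1), (8, 2), (8, 3), (10, 0), (10, 1), (10, 2), (10, 3), (13, 0), (13, 1), (13, 2), (13, 3), (15, 0), (15, 1), (15, 2), (15, 3), (16, 0), (16, 1), (16, 2), (16, 3), (18, 0), (18, 1), (18, 2), (18, 3), (21, 0), (21, 1), (21, 2), (21, 3), (23, 0), (23, 1), (23, 2), (23, 3), (24, 0), (24, 1), (24, 2), (24, 3), (26, 0), (26, 1), (26, 2), (26, 3), (29, 0), (29, 1), (29, 2), (29, 3), (31, 0), (31, 1), (31, 2), (31, 3)]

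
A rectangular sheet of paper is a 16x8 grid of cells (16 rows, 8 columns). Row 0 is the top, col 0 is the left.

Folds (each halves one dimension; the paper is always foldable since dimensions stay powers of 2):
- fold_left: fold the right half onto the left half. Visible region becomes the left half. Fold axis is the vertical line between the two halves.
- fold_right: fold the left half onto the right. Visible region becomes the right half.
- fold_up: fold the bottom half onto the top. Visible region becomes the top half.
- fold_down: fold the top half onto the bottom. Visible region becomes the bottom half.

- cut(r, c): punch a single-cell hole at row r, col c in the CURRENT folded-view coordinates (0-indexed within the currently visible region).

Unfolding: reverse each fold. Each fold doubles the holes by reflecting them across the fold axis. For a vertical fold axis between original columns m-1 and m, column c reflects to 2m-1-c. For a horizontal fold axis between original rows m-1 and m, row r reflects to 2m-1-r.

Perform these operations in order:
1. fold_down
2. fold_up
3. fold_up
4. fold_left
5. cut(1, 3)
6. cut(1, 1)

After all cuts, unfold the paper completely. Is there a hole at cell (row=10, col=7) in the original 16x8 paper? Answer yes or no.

Answer: no

Derivation:
Op 1 fold_down: fold axis h@8; visible region now rows[8,16) x cols[0,8) = 8x8
Op 2 fold_up: fold axis h@12; visible region now rows[8,12) x cols[0,8) = 4x8
Op 3 fold_up: fold axis h@10; visible region now rows[8,10) x cols[0,8) = 2x8
Op 4 fold_left: fold axis v@4; visible region now rows[8,10) x cols[0,4) = 2x4
Op 5 cut(1, 3): punch at orig (9,3); cuts so far [(9, 3)]; region rows[8,10) x cols[0,4) = 2x4
Op 6 cut(1, 1): punch at orig (9,1); cuts so far [(9, 1), (9, 3)]; region rows[8,10) x cols[0,4) = 2x4
Unfold 1 (reflect across v@4): 4 holes -> [(9, 1), (9, 3), (9, 4), (9, 6)]
Unfold 2 (reflect across h@10): 8 holes -> [(9, 1), (9, 3), (9, 4), (9, 6), (10, 1), (10, 3), (10, 4), (10, 6)]
Unfold 3 (reflect across h@12): 16 holes -> [(9, 1), (9, 3), (9, 4), (9, 6), (10, 1), (10, 3), (10, 4), (10, 6), (13, 1), (13, 3), (13, 4), (13, 6), (14, 1), (14, 3), (14, 4), (14, 6)]
Unfold 4 (reflect across h@8): 32 holes -> [(1, 1), (1, 3), (1, 4), (1, 6), (2, 1), (2, 3), (2, 4), (2, 6), (5, 1), (5, 3), (5, 4), (5, 6), (6, 1), (6, 3), (6, 4), (6, 6), (9, 1), (9, 3), (9, 4), (9, 6), (10, 1), (10, 3), (10, 4), (10, 6), (13, 1), (13, 3), (13, 4), (13, 6), (14, 1), (14, 3), (14, 4), (14, 6)]
Holes: [(1, 1), (1, 3), (1, 4), (1, 6), (2, 1), (2, 3), (2, 4), (2, 6), (5, 1), (5, 3), (5, 4), (5, 6), (6, 1), (6, 3), (6, 4), (6, 6), (9, 1), (9, 3), (9, 4), (9, 6), (10, 1), (10, 3), (10, 4), (10, 6), (13, 1), (13, 3), (13, 4), (13, 6), (14, 1), (14, 3), (14, 4), (14, 6)]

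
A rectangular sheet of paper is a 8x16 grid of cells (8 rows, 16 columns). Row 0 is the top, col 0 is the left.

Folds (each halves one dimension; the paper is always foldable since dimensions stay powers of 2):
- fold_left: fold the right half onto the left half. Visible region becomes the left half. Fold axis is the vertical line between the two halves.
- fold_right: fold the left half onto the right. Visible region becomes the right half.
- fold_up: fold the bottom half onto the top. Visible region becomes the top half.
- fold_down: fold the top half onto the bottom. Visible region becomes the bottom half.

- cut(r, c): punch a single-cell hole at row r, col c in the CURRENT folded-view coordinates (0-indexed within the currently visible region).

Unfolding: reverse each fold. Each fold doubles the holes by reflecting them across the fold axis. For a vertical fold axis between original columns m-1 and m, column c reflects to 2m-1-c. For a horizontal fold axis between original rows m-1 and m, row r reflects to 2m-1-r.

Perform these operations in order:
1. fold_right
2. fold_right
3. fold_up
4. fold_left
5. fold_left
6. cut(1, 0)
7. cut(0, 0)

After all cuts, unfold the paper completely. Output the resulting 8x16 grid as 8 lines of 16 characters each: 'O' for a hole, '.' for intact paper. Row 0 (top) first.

Op 1 fold_right: fold axis v@8; visible region now rows[0,8) x cols[8,16) = 8x8
Op 2 fold_right: fold axis v@12; visible region now rows[0,8) x cols[12,16) = 8x4
Op 3 fold_up: fold axis h@4; visible region now rows[0,4) x cols[12,16) = 4x4
Op 4 fold_left: fold axis v@14; visible region now rows[0,4) x cols[12,14) = 4x2
Op 5 fold_left: fold axis v@13; visible region now rows[0,4) x cols[12,13) = 4x1
Op 6 cut(1, 0): punch at orig (1,12); cuts so far [(1, 12)]; region rows[0,4) x cols[12,13) = 4x1
Op 7 cut(0, 0): punch at orig (0,12); cuts so far [(0, 12), (1, 12)]; region rows[0,4) x cols[12,13) = 4x1
Unfold 1 (reflect across v@13): 4 holes -> [(0, 12), (0, 13), (1, 12), (1, 13)]
Unfold 2 (reflect across v@14): 8 holes -> [(0, 12), (0, 13), (0, 14), (0, 15), (1, 12), (1, 13), (1, 14), (1, 15)]
Unfold 3 (reflect across h@4): 16 holes -> [(0, 12), (0, 13), (0, 14), (0, 15), (1, 12), (1, 13), (1, 14), (1, 15), (6, 12), (6, 13), (6, 14), (6, 15), (7, 12), (7, 13), (7, 14), (7, 15)]
Unfold 4 (reflect across v@12): 32 holes -> [(0, 8), (0, 9), (0, 10), (0, 11), (0, 12), (0, 13), (0, 14), (0, 15), (1, 8), (1, 9), (1, 10), (1, 11), (1, 12), (1, 13), (1, 14), (1, 15), (6, 8), (6, 9), (6, 10), (6, 11), (6, 12), (6, 13), (6, 14), (6, 15), (7, 8), (7, 9), (7, 10), (7, 11), (7, 12), (7, 13), (7, 14), (7, 15)]
Unfold 5 (reflect across v@8): 64 holes -> [(0, 0), (0, 1), (0, 2), (0, 3), (0, 4), (0, 5), (0, 6), (0, 7), (0, 8), (0, 9), (0, 10), (0, 11), (0, 12), (0, 13), (0, 14), (0, 15), (1, 0), (1, 1), (1, 2), (1, 3), (1, 4), (1, 5), (1, 6), (1, 7), (1, 8), (1, 9), (1, 10), (1, 11), (1, 12), (1, 13), (1, 14), (1, 15), (6, 0), (6, 1), (6, 2), (6, 3), (6, 4), (6, 5), (6, 6), (6, 7), (6, 8), (6, 9), (6, 10), (6, 11), (6, 12), (6, 13), (6, 14), (6, 15), (7, 0), (7, 1), (7, 2), (7, 3), (7, 4), (7, 5), (7, 6), (7, 7), (7, 8), (7, 9), (7, 10), (7, 11), (7, 12), (7, 13), (7, 14), (7, 15)]

Answer: OOOOOOOOOOOOOOOO
OOOOOOOOOOOOOOOO
................
................
................
................
OOOOOOOOOOOOOOOO
OOOOOOOOOOOOOOOO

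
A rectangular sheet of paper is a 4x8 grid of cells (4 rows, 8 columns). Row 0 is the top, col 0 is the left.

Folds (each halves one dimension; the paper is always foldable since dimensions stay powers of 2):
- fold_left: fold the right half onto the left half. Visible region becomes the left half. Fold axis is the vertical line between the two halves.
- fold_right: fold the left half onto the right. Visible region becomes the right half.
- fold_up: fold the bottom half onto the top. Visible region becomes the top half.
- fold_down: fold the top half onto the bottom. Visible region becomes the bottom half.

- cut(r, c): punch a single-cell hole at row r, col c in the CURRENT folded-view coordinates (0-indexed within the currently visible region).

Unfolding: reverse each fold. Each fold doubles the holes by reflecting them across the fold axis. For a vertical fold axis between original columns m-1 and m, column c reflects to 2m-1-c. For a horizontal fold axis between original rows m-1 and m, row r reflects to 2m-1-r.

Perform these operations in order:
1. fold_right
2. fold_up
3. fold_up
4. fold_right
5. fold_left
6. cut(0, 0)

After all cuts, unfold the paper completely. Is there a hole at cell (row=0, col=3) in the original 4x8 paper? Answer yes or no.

Op 1 fold_right: fold axis v@4; visible region now rows[0,4) x cols[4,8) = 4x4
Op 2 fold_up: fold axis h@2; visible region now rows[0,2) x cols[4,8) = 2x4
Op 3 fold_up: fold axis h@1; visible region now rows[0,1) x cols[4,8) = 1x4
Op 4 fold_right: fold axis v@6; visible region now rows[0,1) x cols[6,8) = 1x2
Op 5 fold_left: fold axis v@7; visible region now rows[0,1) x cols[6,7) = 1x1
Op 6 cut(0, 0): punch at orig (0,6); cuts so far [(0, 6)]; region rows[0,1) x cols[6,7) = 1x1
Unfold 1 (reflect across v@7): 2 holes -> [(0, 6), (0, 7)]
Unfold 2 (reflect across v@6): 4 holes -> [(0, 4), (0, 5), (0, 6), (0, 7)]
Unfold 3 (reflect across h@1): 8 holes -> [(0, 4), (0, 5), (0, 6), (0, 7), (1, 4), (1, 5), (1, 6), (1, 7)]
Unfold 4 (reflect across h@2): 16 holes -> [(0, 4), (0, 5), (0, 6), (0, 7), (1, 4), (1, 5), (1, 6), (1, 7), (2, 4), (2, 5), (2, 6), (2, 7), (3, 4), (3, 5), (3, 6), (3, 7)]
Unfold 5 (reflect across v@4): 32 holes -> [(0, 0), (0, 1), (0, 2), (0, 3), (0, 4), (0, 5), (0, 6), (0, 7), (1, 0), (1, 1), (1, 2), (1, 3), (1, 4), (1, 5), (1, 6), (1, 7), (2, 0), (2, 1), (2, 2), (2, 3), (2, 4), (2, 5), (2, 6), (2, 7), (3, 0), (3, 1), (3, 2), (3, 3), (3, 4), (3, 5), (3, 6), (3, 7)]
Holes: [(0, 0), (0, 1), (0, 2), (0, 3), (0, 4), (0, 5), (0, 6), (0, 7), (1, 0), (1, 1), (1, 2), (1, 3), (1, 4), (1, 5), (1, 6), (1, 7), (2, 0), (2, 1), (2, 2), (2, 3), (2, 4), (2, 5), (2, 6), (2, 7), (3, 0), (3, 1), (3, 2), (3, 3), (3, 4), (3, 5), (3, 6), (3, 7)]

Answer: yes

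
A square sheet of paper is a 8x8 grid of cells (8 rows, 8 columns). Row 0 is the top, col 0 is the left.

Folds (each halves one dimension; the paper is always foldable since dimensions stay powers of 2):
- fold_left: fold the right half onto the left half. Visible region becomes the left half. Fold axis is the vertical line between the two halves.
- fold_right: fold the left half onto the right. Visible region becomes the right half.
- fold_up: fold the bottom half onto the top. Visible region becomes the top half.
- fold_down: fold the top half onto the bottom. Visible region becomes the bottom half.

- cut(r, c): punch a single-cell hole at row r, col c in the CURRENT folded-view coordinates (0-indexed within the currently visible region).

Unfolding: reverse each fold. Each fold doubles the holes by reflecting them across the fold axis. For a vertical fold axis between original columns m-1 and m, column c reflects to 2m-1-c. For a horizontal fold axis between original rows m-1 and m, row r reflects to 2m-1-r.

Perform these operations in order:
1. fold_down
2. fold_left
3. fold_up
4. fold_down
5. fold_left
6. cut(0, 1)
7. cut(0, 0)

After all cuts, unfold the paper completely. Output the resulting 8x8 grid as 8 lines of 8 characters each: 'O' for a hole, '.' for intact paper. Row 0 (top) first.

Op 1 fold_down: fold axis h@4; visible region now rows[4,8) x cols[0,8) = 4x8
Op 2 fold_left: fold axis v@4; visible region now rows[4,8) x cols[0,4) = 4x4
Op 3 fold_up: fold axis h@6; visible region now rows[4,6) x cols[0,4) = 2x4
Op 4 fold_down: fold axis h@5; visible region now rows[5,6) x cols[0,4) = 1x4
Op 5 fold_left: fold axis v@2; visible region now rows[5,6) x cols[0,2) = 1x2
Op 6 cut(0, 1): punch at orig (5,1); cuts so far [(5, 1)]; region rows[5,6) x cols[0,2) = 1x2
Op 7 cut(0, 0): punch at orig (5,0); cuts so far [(5, 0), (5, 1)]; region rows[5,6) x cols[0,2) = 1x2
Unfold 1 (reflect across v@2): 4 holes -> [(5, 0), (5, 1), (5, 2), (5, 3)]
Unfold 2 (reflect across h@5): 8 holes -> [(4, 0), (4, 1), (4, 2), (4, 3), (5, 0), (5, 1), (5, 2), (5, 3)]
Unfold 3 (reflect across h@6): 16 holes -> [(4, 0), (4, 1), (4, 2), (4, 3), (5, 0), (5, 1), (5, 2), (5, 3), (6, 0), (6, 1), (6, 2), (6, 3), (7, 0), (7, 1), (7, 2), (7, 3)]
Unfold 4 (reflect across v@4): 32 holes -> [(4, 0), (4, 1), (4, 2), (4, 3), (4, 4), (4, 5), (4, 6), (4, 7), (5, 0), (5, 1), (5, 2), (5, 3), (5, 4), (5, 5), (5, 6), (5, 7), (6, 0), (6, 1), (6, 2), (6, 3), (6, 4), (6, 5), (6, 6), (6, 7), (7, 0), (7, 1), (7, 2), (7, 3), (7, 4), (7, 5), (7, 6), (7, 7)]
Unfold 5 (reflect across h@4): 64 holes -> [(0, 0), (0, 1), (0, 2), (0, 3), (0, 4), (0, 5), (0, 6), (0, 7), (1, 0), (1, 1), (1, 2), (1, 3), (1, 4), (1, 5), (1, 6), (1, 7), (2, 0), (2, 1), (2, 2), (2, 3), (2, 4), (2, 5), (2, 6), (2, 7), (3, 0), (3, 1), (3, 2), (3, 3), (3, 4), (3, 5), (3, 6), (3, 7), (4, 0), (4, 1), (4, 2), (4, 3), (4, 4), (4, 5), (4, 6), (4, 7), (5, 0), (5, 1), (5, 2), (5, 3), (5, 4), (5, 5), (5, 6), (5, 7), (6, 0), (6, 1), (6, 2), (6, 3), (6, 4), (6, 5), (6, 6), (6, 7), (7, 0), (7, 1), (7, 2), (7, 3), (7, 4), (7, 5), (7, 6), (7, 7)]

Answer: OOOOOOOO
OOOOOOOO
OOOOOOOO
OOOOOOOO
OOOOOOOO
OOOOOOOO
OOOOOOOO
OOOOOOOO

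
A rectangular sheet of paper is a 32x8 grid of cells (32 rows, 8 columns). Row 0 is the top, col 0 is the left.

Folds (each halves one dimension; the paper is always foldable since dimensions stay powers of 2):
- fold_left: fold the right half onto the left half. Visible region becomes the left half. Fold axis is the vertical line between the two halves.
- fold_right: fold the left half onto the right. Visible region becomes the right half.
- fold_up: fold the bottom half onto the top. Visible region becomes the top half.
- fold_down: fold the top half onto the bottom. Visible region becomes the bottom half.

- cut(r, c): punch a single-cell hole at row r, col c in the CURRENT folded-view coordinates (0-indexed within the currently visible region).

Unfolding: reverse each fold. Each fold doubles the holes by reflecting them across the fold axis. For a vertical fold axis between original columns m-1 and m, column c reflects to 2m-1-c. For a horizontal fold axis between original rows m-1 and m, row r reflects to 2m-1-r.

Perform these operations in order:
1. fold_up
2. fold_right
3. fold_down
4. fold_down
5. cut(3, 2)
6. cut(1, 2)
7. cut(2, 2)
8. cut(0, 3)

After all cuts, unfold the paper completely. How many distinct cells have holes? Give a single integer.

Answer: 64

Derivation:
Op 1 fold_up: fold axis h@16; visible region now rows[0,16) x cols[0,8) = 16x8
Op 2 fold_right: fold axis v@4; visible region now rows[0,16) x cols[4,8) = 16x4
Op 3 fold_down: fold axis h@8; visible region now rows[8,16) x cols[4,8) = 8x4
Op 4 fold_down: fold axis h@12; visible region now rows[12,16) x cols[4,8) = 4x4
Op 5 cut(3, 2): punch at orig (15,6); cuts so far [(15, 6)]; region rows[12,16) x cols[4,8) = 4x4
Op 6 cut(1, 2): punch at orig (13,6); cuts so far [(13, 6), (15, 6)]; region rows[12,16) x cols[4,8) = 4x4
Op 7 cut(2, 2): punch at orig (14,6); cuts so far [(13, 6), (14, 6), (15, 6)]; region rows[12,16) x cols[4,8) = 4x4
Op 8 cut(0, 3): punch at orig (12,7); cuts so far [(12, 7), (13, 6), (14, 6), (15, 6)]; region rows[12,16) x cols[4,8) = 4x4
Unfold 1 (reflect across h@12): 8 holes -> [(8, 6), (9, 6), (10, 6), (11, 7), (12, 7), (13, 6), (14, 6), (15, 6)]
Unfold 2 (reflect across h@8): 16 holes -> [(0, 6), (1, 6), (2, 6), (3, 7), (4, 7), (5, 6), (6, 6), (7, 6), (8, 6), (9, 6), (10, 6), (11, 7), (12, 7), (13, 6), (14, 6), (15, 6)]
Unfold 3 (reflect across v@4): 32 holes -> [(0, 1), (0, 6), (1, 1), (1, 6), (2, 1), (2, 6), (3, 0), (3, 7), (4, 0), (4, 7), (5, 1), (5, 6), (6, 1), (6, 6), (7, 1), (7, 6), (8, 1), (8, 6), (9, 1), (9, 6), (10, 1), (10, 6), (11, 0), (11, 7), (12, 0), (12, 7), (13, 1), (13, 6), (14, 1), (14, 6), (15, 1), (15, 6)]
Unfold 4 (reflect across h@16): 64 holes -> [(0, 1), (0, 6), (1, 1), (1, 6), (2, 1), (2, 6), (3, 0), (3, 7), (4, 0), (4, 7), (5, 1), (5, 6), (6, 1), (6, 6), (7, 1), (7, 6), (8, 1), (8, 6), (9, 1), (9, 6), (10, 1), (10, 6), (11, 0), (11, 7), (12, 0), (12, 7), (13, 1), (13, 6), (14, 1), (14, 6), (15, 1), (15, 6), (16, 1), (16, 6), (17, 1), (17, 6), (18, 1), (18, 6), (19, 0), (19, 7), (20, 0), (20, 7), (21, 1), (21, 6), (22, 1), (22, 6), (23, 1), (23, 6), (24, 1), (24, 6), (25, 1), (25, 6), (26, 1), (26, 6), (27, 0), (27, 7), (28, 0), (28, 7), (29, 1), (29, 6), (30, 1), (30, 6), (31, 1), (31, 6)]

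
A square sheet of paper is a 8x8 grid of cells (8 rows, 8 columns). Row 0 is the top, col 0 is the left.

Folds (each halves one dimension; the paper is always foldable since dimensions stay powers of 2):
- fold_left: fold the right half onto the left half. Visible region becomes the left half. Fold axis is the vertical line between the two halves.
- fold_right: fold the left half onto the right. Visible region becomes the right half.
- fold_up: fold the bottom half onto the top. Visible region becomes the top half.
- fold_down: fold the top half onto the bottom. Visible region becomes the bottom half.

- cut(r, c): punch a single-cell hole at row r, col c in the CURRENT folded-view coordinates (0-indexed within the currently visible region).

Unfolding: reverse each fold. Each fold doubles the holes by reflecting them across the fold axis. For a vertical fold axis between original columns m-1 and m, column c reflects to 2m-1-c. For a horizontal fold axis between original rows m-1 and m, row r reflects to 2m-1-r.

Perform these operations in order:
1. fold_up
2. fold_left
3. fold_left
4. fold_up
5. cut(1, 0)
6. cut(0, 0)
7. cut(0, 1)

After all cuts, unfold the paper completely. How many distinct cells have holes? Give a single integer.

Answer: 48

Derivation:
Op 1 fold_up: fold axis h@4; visible region now rows[0,4) x cols[0,8) = 4x8
Op 2 fold_left: fold axis v@4; visible region now rows[0,4) x cols[0,4) = 4x4
Op 3 fold_left: fold axis v@2; visible region now rows[0,4) x cols[0,2) = 4x2
Op 4 fold_up: fold axis h@2; visible region now rows[0,2) x cols[0,2) = 2x2
Op 5 cut(1, 0): punch at orig (1,0); cuts so far [(1, 0)]; region rows[0,2) x cols[0,2) = 2x2
Op 6 cut(0, 0): punch at orig (0,0); cuts so far [(0, 0), (1, 0)]; region rows[0,2) x cols[0,2) = 2x2
Op 7 cut(0, 1): punch at orig (0,1); cuts so far [(0, 0), (0, 1), (1, 0)]; region rows[0,2) x cols[0,2) = 2x2
Unfold 1 (reflect across h@2): 6 holes -> [(0, 0), (0, 1), (1, 0), (2, 0), (3, 0), (3, 1)]
Unfold 2 (reflect across v@2): 12 holes -> [(0, 0), (0, 1), (0, 2), (0, 3), (1, 0), (1, 3), (2, 0), (2, 3), (3, 0), (3, 1), (3, 2), (3, 3)]
Unfold 3 (reflect across v@4): 24 holes -> [(0, 0), (0, 1), (0, 2), (0, 3), (0, 4), (0, 5), (0, 6), (0, 7), (1, 0), (1, 3), (1, 4), (1, 7), (2, 0), (2, 3), (2, 4), (2, 7), (3, 0), (3, 1), (3, 2), (3, 3), (3, 4), (3, 5), (3, 6), (3, 7)]
Unfold 4 (reflect across h@4): 48 holes -> [(0, 0), (0, 1), (0, 2), (0, 3), (0, 4), (0, 5), (0, 6), (0, 7), (1, 0), (1, 3), (1, 4), (1, 7), (2, 0), (2, 3), (2, 4), (2, 7), (3, 0), (3, 1), (3, 2), (3, 3), (3, 4), (3, 5), (3, 6), (3, 7), (4, 0), (4, 1), (4, 2), (4, 3), (4, 4), (4, 5), (4, 6), (4, 7), (5, 0), (5, 3), (5, 4), (5, 7), (6, 0), (6, 3), (6, 4), (6, 7), (7, 0), (7, 1), (7, 2), (7, 3), (7, 4), (7, 5), (7, 6), (7, 7)]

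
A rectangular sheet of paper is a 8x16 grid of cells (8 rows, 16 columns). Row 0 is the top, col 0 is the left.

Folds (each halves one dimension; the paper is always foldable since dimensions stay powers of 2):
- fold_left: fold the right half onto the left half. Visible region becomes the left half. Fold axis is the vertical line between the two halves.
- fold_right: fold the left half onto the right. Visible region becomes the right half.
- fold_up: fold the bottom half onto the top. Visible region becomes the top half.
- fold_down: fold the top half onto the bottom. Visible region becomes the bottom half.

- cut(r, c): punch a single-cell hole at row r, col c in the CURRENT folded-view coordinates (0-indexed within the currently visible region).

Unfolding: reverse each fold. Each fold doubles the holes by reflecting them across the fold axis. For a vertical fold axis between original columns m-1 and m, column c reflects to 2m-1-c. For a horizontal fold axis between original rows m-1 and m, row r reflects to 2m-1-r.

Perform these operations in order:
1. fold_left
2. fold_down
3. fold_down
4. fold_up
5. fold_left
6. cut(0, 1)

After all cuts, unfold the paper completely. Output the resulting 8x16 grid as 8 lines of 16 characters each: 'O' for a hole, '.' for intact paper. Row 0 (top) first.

Answer: .O....O..O....O.
.O....O..O....O.
.O....O..O....O.
.O....O..O....O.
.O....O..O....O.
.O....O..O....O.
.O....O..O....O.
.O....O..O....O.

Derivation:
Op 1 fold_left: fold axis v@8; visible region now rows[0,8) x cols[0,8) = 8x8
Op 2 fold_down: fold axis h@4; visible region now rows[4,8) x cols[0,8) = 4x8
Op 3 fold_down: fold axis h@6; visible region now rows[6,8) x cols[0,8) = 2x8
Op 4 fold_up: fold axis h@7; visible region now rows[6,7) x cols[0,8) = 1x8
Op 5 fold_left: fold axis v@4; visible region now rows[6,7) x cols[0,4) = 1x4
Op 6 cut(0, 1): punch at orig (6,1); cuts so far [(6, 1)]; region rows[6,7) x cols[0,4) = 1x4
Unfold 1 (reflect across v@4): 2 holes -> [(6, 1), (6, 6)]
Unfold 2 (reflect across h@7): 4 holes -> [(6, 1), (6, 6), (7, 1), (7, 6)]
Unfold 3 (reflect across h@6): 8 holes -> [(4, 1), (4, 6), (5, 1), (5, 6), (6, 1), (6, 6), (7, 1), (7, 6)]
Unfold 4 (reflect across h@4): 16 holes -> [(0, 1), (0, 6), (1, 1), (1, 6), (2, 1), (2, 6), (3, 1), (3, 6), (4, 1), (4, 6), (5, 1), (5, 6), (6, 1), (6, 6), (7, 1), (7, 6)]
Unfold 5 (reflect across v@8): 32 holes -> [(0, 1), (0, 6), (0, 9), (0, 14), (1, 1), (1, 6), (1, 9), (1, 14), (2, 1), (2, 6), (2, 9), (2, 14), (3, 1), (3, 6), (3, 9), (3, 14), (4, 1), (4, 6), (4, 9), (4, 14), (5, 1), (5, 6), (5, 9), (5, 14), (6, 1), (6, 6), (6, 9), (6, 14), (7, 1), (7, 6), (7, 9), (7, 14)]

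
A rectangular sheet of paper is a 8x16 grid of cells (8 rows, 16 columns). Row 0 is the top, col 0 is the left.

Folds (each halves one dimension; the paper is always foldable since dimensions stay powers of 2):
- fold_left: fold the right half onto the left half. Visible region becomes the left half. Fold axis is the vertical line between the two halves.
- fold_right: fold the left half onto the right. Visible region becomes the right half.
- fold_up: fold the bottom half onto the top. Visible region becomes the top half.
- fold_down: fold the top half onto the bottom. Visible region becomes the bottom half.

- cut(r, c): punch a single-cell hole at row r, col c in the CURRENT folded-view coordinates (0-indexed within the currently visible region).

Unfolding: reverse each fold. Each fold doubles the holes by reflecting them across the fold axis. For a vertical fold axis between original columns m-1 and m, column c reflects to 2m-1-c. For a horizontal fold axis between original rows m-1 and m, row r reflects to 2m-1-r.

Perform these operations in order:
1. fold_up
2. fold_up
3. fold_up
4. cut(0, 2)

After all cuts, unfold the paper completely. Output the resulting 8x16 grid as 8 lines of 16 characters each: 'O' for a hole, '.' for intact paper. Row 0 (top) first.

Answer: ..O.............
..O.............
..O.............
..O.............
..O.............
..O.............
..O.............
..O.............

Derivation:
Op 1 fold_up: fold axis h@4; visible region now rows[0,4) x cols[0,16) = 4x16
Op 2 fold_up: fold axis h@2; visible region now rows[0,2) x cols[0,16) = 2x16
Op 3 fold_up: fold axis h@1; visible region now rows[0,1) x cols[0,16) = 1x16
Op 4 cut(0, 2): punch at orig (0,2); cuts so far [(0, 2)]; region rows[0,1) x cols[0,16) = 1x16
Unfold 1 (reflect across h@1): 2 holes -> [(0, 2), (1, 2)]
Unfold 2 (reflect across h@2): 4 holes -> [(0, 2), (1, 2), (2, 2), (3, 2)]
Unfold 3 (reflect across h@4): 8 holes -> [(0, 2), (1, 2), (2, 2), (3, 2), (4, 2), (5, 2), (6, 2), (7, 2)]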